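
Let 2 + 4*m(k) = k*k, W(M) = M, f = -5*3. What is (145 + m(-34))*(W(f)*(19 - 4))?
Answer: -195075/2 ≈ -97538.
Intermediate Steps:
f = -15
m(k) = -½ + k²/4 (m(k) = -½ + (k*k)/4 = -½ + k²/4)
(145 + m(-34))*(W(f)*(19 - 4)) = (145 + (-½ + (¼)*(-34)²))*(-15*(19 - 4)) = (145 + (-½ + (¼)*1156))*(-15*15) = (145 + (-½ + 289))*(-225) = (145 + 577/2)*(-225) = (867/2)*(-225) = -195075/2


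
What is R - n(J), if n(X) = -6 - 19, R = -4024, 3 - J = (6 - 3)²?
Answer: -3999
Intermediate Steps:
J = -6 (J = 3 - (6 - 3)² = 3 - 1*3² = 3 - 1*9 = 3 - 9 = -6)
n(X) = -25
R - n(J) = -4024 - 1*(-25) = -4024 + 25 = -3999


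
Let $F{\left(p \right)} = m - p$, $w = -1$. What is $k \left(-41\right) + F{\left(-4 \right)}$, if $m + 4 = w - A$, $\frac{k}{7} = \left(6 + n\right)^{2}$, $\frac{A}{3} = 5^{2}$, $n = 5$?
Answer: $-34803$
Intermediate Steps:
$A = 75$ ($A = 3 \cdot 5^{2} = 3 \cdot 25 = 75$)
$k = 847$ ($k = 7 \left(6 + 5\right)^{2} = 7 \cdot 11^{2} = 7 \cdot 121 = 847$)
$m = -80$ ($m = -4 - 76 = -80$)
$F{\left(p \right)} = -80 - p$
$k \left(-41\right) + F{\left(-4 \right)} = 847 \left(-41\right) - 76 = -34727 + \left(-80 + 4\right) = -34727 - 76 = -34803$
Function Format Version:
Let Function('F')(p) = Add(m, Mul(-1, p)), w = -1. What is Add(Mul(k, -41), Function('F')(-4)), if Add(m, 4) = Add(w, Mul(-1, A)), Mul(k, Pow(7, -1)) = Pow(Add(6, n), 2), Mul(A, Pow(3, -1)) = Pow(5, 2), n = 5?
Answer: -34803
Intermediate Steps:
A = 75 (A = Mul(3, Pow(5, 2)) = Mul(3, 25) = 75)
k = 847 (k = Mul(7, Pow(Add(6, 5), 2)) = Mul(7, Pow(11, 2)) = Mul(7, 121) = 847)
m = -80 (m = Add(-4, Add(-1, Mul(-1, 75))) = Add(-4, Add(-1, -75)) = Add(-4, -76) = -80)
Function('F')(p) = Add(-80, Mul(-1, p))
Add(Mul(k, -41), Function('F')(-4)) = Add(Mul(847, -41), Add(-80, Mul(-1, -4))) = Add(-34727, Add(-80, 4)) = Add(-34727, -76) = -34803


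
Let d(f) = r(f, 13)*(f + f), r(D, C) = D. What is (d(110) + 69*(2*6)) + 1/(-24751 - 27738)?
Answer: 1313694691/52489 ≈ 25028.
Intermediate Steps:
d(f) = 2*f² (d(f) = f*(f + f) = f*(2*f) = 2*f²)
(d(110) + 69*(2*6)) + 1/(-24751 - 27738) = (2*110² + 69*(2*6)) + 1/(-24751 - 27738) = (2*12100 + 69*12) + 1/(-52489) = (24200 + 828) - 1/52489 = 25028 - 1/52489 = 1313694691/52489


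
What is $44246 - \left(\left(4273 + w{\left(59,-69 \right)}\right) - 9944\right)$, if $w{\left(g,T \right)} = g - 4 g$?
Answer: $50094$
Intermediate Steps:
$w{\left(g,T \right)} = - 3 g$
$44246 - \left(\left(4273 + w{\left(59,-69 \right)}\right) - 9944\right) = 44246 - \left(\left(4273 - 177\right) - 9944\right) = 44246 - \left(4096 - 9944\right) = 44246 - -5848 = 44246 + 5848 = 50094$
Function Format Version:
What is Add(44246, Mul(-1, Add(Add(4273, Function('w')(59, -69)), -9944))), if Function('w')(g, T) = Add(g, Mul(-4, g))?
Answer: 50094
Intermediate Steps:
Function('w')(g, T) = Mul(-3, g)
Add(44246, Mul(-1, Add(Add(4273, Function('w')(59, -69)), -9944))) = Add(44246, Mul(-1, Add(Add(4273, Mul(-3, 59)), -9944))) = Add(44246, Mul(-1, Add(Add(4273, -177), -9944))) = Add(44246, Mul(-1, Add(4096, -9944))) = Add(44246, Mul(-1, -5848)) = Add(44246, 5848) = 50094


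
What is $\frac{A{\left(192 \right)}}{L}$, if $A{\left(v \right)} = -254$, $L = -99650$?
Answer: $\frac{127}{49825} \approx 0.0025489$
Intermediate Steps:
$\frac{A{\left(192 \right)}}{L} = - \frac{254}{-99650} = \left(-254\right) \left(- \frac{1}{99650}\right) = \frac{127}{49825}$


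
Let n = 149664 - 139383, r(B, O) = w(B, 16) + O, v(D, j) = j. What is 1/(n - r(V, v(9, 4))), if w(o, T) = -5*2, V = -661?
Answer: 1/10287 ≈ 9.7210e-5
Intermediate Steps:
w(o, T) = -10
r(B, O) = -10 + O
n = 10281
1/(n - r(V, v(9, 4))) = 1/(10281 - (-10 + 4)) = 1/(10281 - 1*(-6)) = 1/(10281 + 6) = 1/10287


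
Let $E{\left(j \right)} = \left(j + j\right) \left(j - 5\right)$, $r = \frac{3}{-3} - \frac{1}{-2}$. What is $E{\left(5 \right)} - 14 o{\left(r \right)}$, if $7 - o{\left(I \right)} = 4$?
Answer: $-42$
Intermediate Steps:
$r = - \frac{1}{2}$ ($r = 3 \left(- \frac{1}{3}\right) - - \frac{1}{2} = -1 + \frac{1}{2} = - \frac{1}{2} \approx -0.5$)
$E{\left(j \right)} = 2 j \left(-5 + j\right)$
$o{\left(I \right)} = 3$ ($o{\left(I \right)} = 7 - 4 = 3$)
$E{\left(5 \right)} - 14 o{\left(r \right)} = 2 \cdot 5 \left(-5 + 5\right) - 42 = 2 \cdot 5 \cdot 0 - 42 = 0 - 42 = -42$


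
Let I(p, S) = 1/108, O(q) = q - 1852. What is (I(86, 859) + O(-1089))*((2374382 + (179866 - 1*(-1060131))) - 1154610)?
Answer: -260429682721/36 ≈ -7.2342e+9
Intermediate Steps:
O(q) = -1852 + q
I(p, S) = 1/108
(I(86, 859) + O(-1089))*((2374382 + (179866 - 1*(-1060131))) - 1154610) = (1/108 + (-1852 - 1089))*((2374382 + (179866 - 1*(-1060131))) - 1154610) = (1/108 - 2941)*((2374382 + (179866 + 1060131)) - 1154610) = -317627*((2374382 + 1239997) - 1154610)/108 = -317627*(3614379 - 1154610)/108 = -317627/108*2459769 = -260429682721/36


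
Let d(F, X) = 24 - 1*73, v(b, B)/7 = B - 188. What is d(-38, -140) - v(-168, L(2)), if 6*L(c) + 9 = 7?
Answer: 3808/3 ≈ 1269.3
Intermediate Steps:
L(c) = -⅓ (L(c) = -3/2 + (⅙)*7 = -3/2 + 7/6 = -⅓)
v(b, B) = -1316 + 7*B (v(b, B) = 7*(B - 188) = 7*(-188 + B) = -1316 + 7*B)
d(F, X) = -49 (d(F, X) = 24 - 73 = -49)
d(-38, -140) - v(-168, L(2)) = -49 - (-1316 + 7*(-⅓)) = -49 - (-1316 - 7/3) = -49 - 1*(-3955/3) = -49 + 3955/3 = 3808/3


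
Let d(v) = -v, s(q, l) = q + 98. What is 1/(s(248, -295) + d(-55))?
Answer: 1/401 ≈ 0.0024938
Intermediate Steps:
s(q, l) = 98 + q
1/(s(248, -295) + d(-55)) = 1/((98 + 248) - 1*(-55)) = 1/(346 + 55) = 1/401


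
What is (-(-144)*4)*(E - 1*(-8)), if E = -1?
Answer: 4032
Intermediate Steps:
(-(-144)*4)*(E - 1*(-8)) = (-(-144)*4)*(-1 - 1*(-8)) = (-36*(-16))*(-1 + 8) = 576*7 = 4032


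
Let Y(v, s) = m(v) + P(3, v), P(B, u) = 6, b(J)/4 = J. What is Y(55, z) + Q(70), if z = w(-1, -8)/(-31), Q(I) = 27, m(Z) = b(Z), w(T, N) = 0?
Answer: 253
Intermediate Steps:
b(J) = 4*J
m(Z) = 4*Z
z = 0 (z = 0/(-31) = 0*(-1/31) = 0)
Y(v, s) = 6 + 4*v (Y(v, s) = 4*v + 6 = 6 + 4*v)
Y(55, z) + Q(70) = (6 + 4*55) + 27 = (6 + 220) + 27 = 226 + 27 = 253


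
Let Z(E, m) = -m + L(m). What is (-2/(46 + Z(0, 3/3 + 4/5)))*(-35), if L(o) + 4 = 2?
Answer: 350/211 ≈ 1.6588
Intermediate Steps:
L(o) = -2 (L(o) = -4 + 2 = -2)
Z(E, m) = -2 - m (Z(E, m) = -m - 2 = -2 - m)
(-2/(46 + Z(0, 3/3 + 4/5)))*(-35) = (-2/(46 + (-2 - (3/3 + 4/5))))*(-35) = (-2/(46 + (-2 - (3*(⅓) + 4*(⅕)))))*(-35) = (-2/(46 + (-2 - (1 + ⅘))))*(-35) = (-2/(46 + (-2 - 1*9/5)))*(-35) = (-2/(46 + (-2 - 9/5)))*(-35) = (-2/(46 - 19/5))*(-35) = (-2/(211/5))*(-35) = ((5/211)*(-2))*(-35) = -10/211*(-35) = 350/211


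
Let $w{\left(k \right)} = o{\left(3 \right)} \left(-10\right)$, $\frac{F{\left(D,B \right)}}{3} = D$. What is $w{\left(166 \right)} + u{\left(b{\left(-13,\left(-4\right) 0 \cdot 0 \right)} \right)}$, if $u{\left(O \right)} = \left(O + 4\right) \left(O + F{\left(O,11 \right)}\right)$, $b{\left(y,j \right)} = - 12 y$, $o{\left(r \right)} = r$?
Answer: $99810$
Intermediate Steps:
$F{\left(D,B \right)} = 3 D$
$w{\left(k \right)} = -30$ ($w{\left(k \right)} = 3 \left(-10\right) = -30$)
$u{\left(O \right)} = 4 O \left(4 + O\right)$ ($u{\left(O \right)} = \left(O + 4\right) \left(O + 3 O\right) = \left(4 + O\right) 4 O = 4 O \left(4 + O\right)$)
$w{\left(166 \right)} + u{\left(b{\left(-13,\left(-4\right) 0 \cdot 0 \right)} \right)} = -30 + 4 \left(\left(-12\right) \left(-13\right)\right) \left(4 - -156\right) = -30 + 4 \cdot 156 \left(4 + 156\right) = -30 + 4 \cdot 156 \cdot 160 = -30 + 99840 = 99810$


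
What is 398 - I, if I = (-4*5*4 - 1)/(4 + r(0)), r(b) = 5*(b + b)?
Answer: 1673/4 ≈ 418.25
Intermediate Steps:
r(b) = 10*b (r(b) = 5*(2*b) = 10*b)
I = -81/4 (I = (-4*5*4 - 1)/(4 + 10*0) = (-20*4 - 1)/(4 + 0) = (-80 - 1)/4 = -81*1/4 = -81/4 ≈ -20.250)
398 - I = 398 - 1*(-81/4) = 398 + 81/4 = 1673/4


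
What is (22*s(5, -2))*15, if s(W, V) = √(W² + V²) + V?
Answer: -660 + 330*√29 ≈ 1117.1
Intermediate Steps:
s(W, V) = V + √(V² + W²) (s(W, V) = √(V² + W²) + V = V + √(V² + W²))
(22*s(5, -2))*15 = (22*(-2 + √((-2)² + 5²)))*15 = (22*(-2 + √(4 + 25)))*15 = (22*(-2 + √29))*15 = (-44 + 22*√29)*15 = -660 + 330*√29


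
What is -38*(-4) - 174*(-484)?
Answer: 84368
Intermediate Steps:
-38*(-4) - 174*(-484) = 152 + 84216 = 84368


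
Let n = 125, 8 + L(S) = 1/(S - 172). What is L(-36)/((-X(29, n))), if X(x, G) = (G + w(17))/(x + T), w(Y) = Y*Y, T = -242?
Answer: -39405/9568 ≈ -4.1184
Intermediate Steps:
L(S) = -8 + 1/(-172 + S) (L(S) = -8 + 1/(S - 172) = -8 + 1/(-172 + S))
w(Y) = Y**2
X(x, G) = (289 + G)/(-242 + x) (X(x, G) = (G + 17**2)/(x - 242) = (G + 289)/(-242 + x) = (289 + G)/(-242 + x))
L(-36)/((-X(29, n))) = ((1377 - 8*(-36))/(-172 - 36))/((-(289 + 125)/(-242 + 29))) = ((1377 + 288)/(-208))/((-414/(-213))) = (-1/208*1665)/((-(-1)*414/213)) = -1665/(208*((-1*(-138/71)))) = -1665/(208*138/71) = -1665/208*71/138 = -39405/9568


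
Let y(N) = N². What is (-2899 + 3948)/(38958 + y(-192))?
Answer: 1049/75822 ≈ 0.013835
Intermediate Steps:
(-2899 + 3948)/(38958 + y(-192)) = (-2899 + 3948)/(38958 + (-192)²) = 1049/(38958 + 36864) = 1049/75822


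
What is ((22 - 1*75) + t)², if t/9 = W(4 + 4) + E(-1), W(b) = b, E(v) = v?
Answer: 100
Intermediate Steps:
t = 63 (t = 9*((4 + 4) - 1) = 9*(8 - 1) = 9*7 = 63)
((22 - 1*75) + t)² = ((22 - 1*75) + 63)² = ((22 - 75) + 63)² = (-53 + 63)² = 10² = 100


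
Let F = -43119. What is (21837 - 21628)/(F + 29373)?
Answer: -209/13746 ≈ -0.015204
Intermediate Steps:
(21837 - 21628)/(F + 29373) = (21837 - 21628)/(-43119 + 29373) = 209/(-13746) = 209*(-1/13746) = -209/13746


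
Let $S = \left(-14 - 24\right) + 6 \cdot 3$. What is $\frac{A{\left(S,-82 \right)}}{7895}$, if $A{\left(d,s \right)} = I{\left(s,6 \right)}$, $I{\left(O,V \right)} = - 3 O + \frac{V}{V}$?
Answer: $\frac{247}{7895} \approx 0.031286$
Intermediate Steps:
$S = -20$ ($S = -38 + 18 = -20$)
$I{\left(O,V \right)} = 1 - 3 O$ ($I{\left(O,V \right)} = - 3 O + 1 = 1 - 3 O$)
$A{\left(d,s \right)} = 1 - 3 s$
$\frac{A{\left(S,-82 \right)}}{7895} = \frac{1 - -246}{7895} = \left(1 + 246\right) \frac{1}{7895} = 247 \cdot \frac{1}{7895} = \frac{247}{7895}$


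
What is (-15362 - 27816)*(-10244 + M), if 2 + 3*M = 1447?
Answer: 1264554086/3 ≈ 4.2152e+8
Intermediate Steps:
M = 1445/3 (M = -⅔ + (⅓)*1447 = -⅔ + 1447/3 = 1445/3 ≈ 481.67)
(-15362 - 27816)*(-10244 + M) = (-15362 - 27816)*(-10244 + 1445/3) = -43178*(-29287/3) = 1264554086/3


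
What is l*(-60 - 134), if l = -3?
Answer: 582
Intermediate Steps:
l*(-60 - 134) = -3*(-60 - 134) = -3*(-194) = 582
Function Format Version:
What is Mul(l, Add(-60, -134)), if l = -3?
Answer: 582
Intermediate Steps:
Mul(l, Add(-60, -134)) = Mul(-3, Add(-60, -134)) = Mul(-3, -194) = 582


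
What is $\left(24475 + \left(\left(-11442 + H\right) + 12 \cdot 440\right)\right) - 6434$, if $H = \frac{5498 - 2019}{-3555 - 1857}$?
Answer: $\frac{64285669}{5412} \approx 11878.0$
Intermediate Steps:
$H = - \frac{3479}{5412}$ ($H = \frac{5498 - 2019}{-5412} = \left(5498 - 2019\right) \left(- \frac{1}{5412}\right) = 3479 \left(- \frac{1}{5412}\right) = - \frac{3479}{5412} \approx -0.64283$)
$\left(24475 + \left(\left(-11442 + H\right) + 12 \cdot 440\right)\right) - 6434 = \left(24475 + \left(\left(-11442 - \frac{3479}{5412}\right) + 12 \cdot 440\right)\right) - 6434 = \left(24475 + \left(- \frac{61927583}{5412} + 5280\right)\right) - 6434 = \left(24475 - \frac{33352223}{5412}\right) - 6434 = \frac{99106477}{5412} - 6434 = \frac{64285669}{5412}$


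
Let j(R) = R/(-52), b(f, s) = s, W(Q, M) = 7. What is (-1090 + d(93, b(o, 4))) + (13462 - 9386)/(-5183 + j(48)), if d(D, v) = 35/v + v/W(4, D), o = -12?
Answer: -2040667933/1886948 ≈ -1081.5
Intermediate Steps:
j(R) = -R/52 (j(R) = R*(-1/52) = -R/52)
d(D, v) = 35/v + v/7
(-1090 + d(93, b(o, 4))) + (13462 - 9386)/(-5183 + j(48)) = (-1090 + (35/4 + (⅐)*4)) + (13462 - 9386)/(-5183 - 1/52*48) = (-1090 + (35*(¼) + 4/7)) + 4076/(-5183 - 12/13) = (-1090 + (35/4 + 4/7)) + 4076/(-67391/13) = (-1090 + 261/28) + 4076*(-13/67391) = -30259/28 - 52988/67391 = -2040667933/1886948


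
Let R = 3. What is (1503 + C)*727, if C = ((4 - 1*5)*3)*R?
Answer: 1086138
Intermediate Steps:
C = -9 (C = ((4 - 1*5)*3)*3 = ((4 - 5)*3)*3 = -1*3*3 = -3*3 = -9)
(1503 + C)*727 = (1503 - 9)*727 = 1494*727 = 1086138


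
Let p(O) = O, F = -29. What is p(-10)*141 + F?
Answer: -1439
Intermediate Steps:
p(-10)*141 + F = -10*141 - 29 = -1410 - 29 = -1439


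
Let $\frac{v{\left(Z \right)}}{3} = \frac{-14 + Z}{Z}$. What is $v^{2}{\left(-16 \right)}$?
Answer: $\frac{2025}{64} \approx 31.641$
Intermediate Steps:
$v{\left(Z \right)} = \frac{3 \left(-14 + Z\right)}{Z}$ ($v{\left(Z \right)} = 3 \frac{-14 + Z}{Z} = \frac{3 \left(-14 + Z\right)}{Z}$)
$v^{2}{\left(-16 \right)} = \left(3 - \frac{42}{-16}\right)^{2} = \left(3 - - \frac{21}{8}\right)^{2} = \left(3 + \frac{21}{8}\right)^{2} = \left(\frac{45}{8}\right)^{2} = \frac{2025}{64}$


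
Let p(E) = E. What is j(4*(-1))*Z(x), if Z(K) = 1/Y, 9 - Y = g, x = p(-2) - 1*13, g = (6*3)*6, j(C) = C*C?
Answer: -16/99 ≈ -0.16162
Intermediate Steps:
j(C) = C²
g = 108 (g = 18*6 = 108)
x = -15 (x = -2 - 1*13 = -2 - 13 = -15)
Y = -99 (Y = 9 - 1*108 = 9 - 108 = -99)
Z(K) = -1/99 (Z(K) = 1/(-99) = -1/99)
j(4*(-1))*Z(x) = (4*(-1))²*(-1/99) = (-4)²*(-1/99) = 16*(-1/99) = -16/99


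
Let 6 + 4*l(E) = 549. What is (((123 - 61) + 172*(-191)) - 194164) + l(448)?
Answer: -907273/4 ≈ -2.2682e+5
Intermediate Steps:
l(E) = 543/4 (l(E) = -3/2 + (¼)*549 = -3/2 + 549/4 = 543/4)
(((123 - 61) + 172*(-191)) - 194164) + l(448) = (((123 - 61) + 172*(-191)) - 194164) + 543/4 = ((62 - 32852) - 194164) + 543/4 = (-32790 - 194164) + 543/4 = -226954 + 543/4 = -907273/4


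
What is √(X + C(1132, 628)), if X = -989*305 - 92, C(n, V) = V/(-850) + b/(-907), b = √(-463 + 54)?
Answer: √(-1793420199786787 - 6553075*I*√409)/77095 ≈ 2.0296e-5 - 549.31*I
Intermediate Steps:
b = I*√409 (b = √(-409) = I*√409 ≈ 20.224*I)
C(n, V) = -V/850 - I*√409/907 (C(n, V) = V/(-850) + (I*√409)/(-907) = V*(-1/850) + (I*√409)*(-1/907) = -V/850 - I*√409/907)
X = -301737 (X = -301645 - 92 = -301737)
√(X + C(1132, 628)) = √(-301737 + (-1/850*628 - I*√409/907)) = √(-301737 + (-314/425 - I*√409/907)) = √(-128238539/425 - I*√409/907)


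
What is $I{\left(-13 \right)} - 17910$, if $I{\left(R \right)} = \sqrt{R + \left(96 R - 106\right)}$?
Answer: $-17910 + i \sqrt{1367} \approx -17910.0 + 36.973 i$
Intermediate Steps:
$I{\left(R \right)} = \sqrt{-106 + 97 R}$ ($I{\left(R \right)} = \sqrt{R + \left(-106 + 96 R\right)} = \sqrt{-106 + 97 R}$)
$I{\left(-13 \right)} - 17910 = \sqrt{-106 + 97 \left(-13\right)} - 17910 = \sqrt{-106 - 1261} - 17910 = \sqrt{-1367} - 17910 = i \sqrt{1367} - 17910 = -17910 + i \sqrt{1367}$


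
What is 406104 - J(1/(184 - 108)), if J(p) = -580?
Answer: 406684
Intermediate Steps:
406104 - J(1/(184 - 108)) = 406104 - 1*(-580) = 406104 + 580 = 406684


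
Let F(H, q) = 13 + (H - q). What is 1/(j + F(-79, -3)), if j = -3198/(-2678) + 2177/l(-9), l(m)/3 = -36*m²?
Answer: -901044/55913999 ≈ -0.016115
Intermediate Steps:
l(m) = -108*m² (l(m) = 3*(-36*m²) = -108*m²)
F(H, q) = 13 + H - q
j = 851773/901044 (j = -3198/(-2678) + 2177/((-108*(-9)²)) = -3198*(-1/2678) + 2177/((-108*81)) = 123/103 + 2177/(-8748) = 123/103 + 2177*(-1/8748) = 123/103 - 2177/8748 = 851773/901044 ≈ 0.94532)
1/(j + F(-79, -3)) = 1/(851773/901044 + (13 - 79 - 1*(-3))) = 1/(851773/901044 + (13 - 79 + 3)) = 1/(851773/901044 - 63) = 1/(-55913999/901044) = -901044/55913999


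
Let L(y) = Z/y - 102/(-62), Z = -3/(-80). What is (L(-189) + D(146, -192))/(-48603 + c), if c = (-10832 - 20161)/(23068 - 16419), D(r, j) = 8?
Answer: -10019570921/50495571201600 ≈ -0.00019842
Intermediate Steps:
Z = 3/80 (Z = -3*(-1/80) = 3/80 ≈ 0.037500)
L(y) = 51/31 + 3/(80*y) (L(y) = 3/(80*y) - 102/(-62) = 3/(80*y) - 102*(-1/62) = 3/(80*y) + 51/31 = 51/31 + 3/(80*y))
c = -30993/6649 ≈ -4.6613
(L(-189) + D(146, -192))/(-48603 + c) = ((3/2480)*(31 + 1360*(-189))/(-189) + 8)/(-48603 - 30993/6649) = ((3/2480)*(-1/189)*(31 - 257040) + 8)/(-323192340/6649) = ((3/2480)*(-1/189)*(-257009) + 8)*(-6649/323192340) = (257009/156240 + 8)*(-6649/323192340) = (1506929/156240)*(-6649/323192340) = -10019570921/50495571201600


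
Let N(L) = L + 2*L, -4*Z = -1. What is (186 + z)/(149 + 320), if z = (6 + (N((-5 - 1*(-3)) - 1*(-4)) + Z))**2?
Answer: 5377/7504 ≈ 0.71655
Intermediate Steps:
Z = 1/4 (Z = -1/4*(-1) = 1/4 ≈ 0.25000)
N(L) = 3*L
z = 2401/16 (z = (6 + (3*((-5 - 1*(-3)) - 1*(-4)) + 1/4))**2 = (6 + (3*((-5 + 3) + 4) + 1/4))**2 = (6 + (3*(-2 + 4) + 1/4))**2 = (6 + (3*2 + 1/4))**2 = (6 + (6 + 1/4))**2 = (6 + 25/4)**2 = (49/4)**2 = 2401/16 ≈ 150.06)
(186 + z)/(149 + 320) = (186 + 2401/16)/(149 + 320) = (5377/16)/469 = (5377/16)*(1/469) = 5377/7504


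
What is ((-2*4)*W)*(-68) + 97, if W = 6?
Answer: 3361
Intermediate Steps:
((-2*4)*W)*(-68) + 97 = (-2*4*6)*(-68) + 97 = -8*6*(-68) + 97 = -48*(-68) + 97 = 3264 + 97 = 3361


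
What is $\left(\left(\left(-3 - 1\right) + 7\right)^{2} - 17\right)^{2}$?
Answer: $64$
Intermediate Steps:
$\left(\left(\left(-3 - 1\right) + 7\right)^{2} - 17\right)^{2} = \left(\left(-4 + 7\right)^{2} - 17\right)^{2} = \left(3^{2} - 17\right)^{2} = \left(9 - 17\right)^{2} = \left(-8\right)^{2} = 64$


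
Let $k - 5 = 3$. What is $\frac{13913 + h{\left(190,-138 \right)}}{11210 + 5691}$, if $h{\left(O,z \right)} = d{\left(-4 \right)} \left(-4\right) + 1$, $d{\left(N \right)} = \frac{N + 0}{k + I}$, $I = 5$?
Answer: $\frac{180898}{219713} \approx 0.82334$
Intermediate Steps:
$k = 8$ ($k = 5 + 3 = 8$)
$d{\left(N \right)} = \frac{N}{13}$ ($d{\left(N \right)} = \frac{N + 0}{8 + 5} = \frac{N}{13}$)
$h{\left(O,z \right)} = \frac{29}{13}$ ($h{\left(O,z \right)} = \frac{1}{13} \left(-4\right) \left(-4\right) + 1 = \left(- \frac{4}{13}\right) \left(-4\right) + 1 = \frac{16}{13} + 1 = \frac{29}{13}$)
$\frac{13913 + h{\left(190,-138 \right)}}{11210 + 5691} = \frac{13913 + \frac{29}{13}}{11210 + 5691} = \frac{180898}{13 \cdot 16901} = \frac{180898}{13} \cdot \frac{1}{16901} = \frac{180898}{219713}$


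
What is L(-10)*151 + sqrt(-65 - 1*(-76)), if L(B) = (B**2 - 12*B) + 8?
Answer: 34428 + sqrt(11) ≈ 34431.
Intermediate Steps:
L(B) = 8 + B**2 - 12*B
L(-10)*151 + sqrt(-65 - 1*(-76)) = (8 + (-10)**2 - 12*(-10))*151 + sqrt(-65 - 1*(-76)) = (8 + 100 + 120)*151 + sqrt(-65 + 76) = 228*151 + sqrt(11) = 34428 + sqrt(11)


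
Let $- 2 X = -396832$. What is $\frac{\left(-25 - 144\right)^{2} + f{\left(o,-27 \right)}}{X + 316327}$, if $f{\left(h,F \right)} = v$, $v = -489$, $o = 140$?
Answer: $\frac{28072}{514743} \approx 0.054536$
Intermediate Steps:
$f{\left(h,F \right)} = -489$
$X = 198416$ ($X = \left(- \frac{1}{2}\right) \left(-396832\right) = 198416$)
$\frac{\left(-25 - 144\right)^{2} + f{\left(o,-27 \right)}}{X + 316327} = \frac{\left(-25 - 144\right)^{2} - 489}{198416 + 316327} = \frac{\left(-169\right)^{2} - 489}{514743} = \left(28561 - 489\right) \frac{1}{514743} = 28072 \cdot \frac{1}{514743} = \frac{28072}{514743}$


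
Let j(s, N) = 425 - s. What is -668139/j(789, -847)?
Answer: 668139/364 ≈ 1835.5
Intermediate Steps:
-668139/j(789, -847) = -668139/(425 - 1*789) = -668139/(425 - 789) = -668139/(-364) = -668139*(-1/364) = 668139/364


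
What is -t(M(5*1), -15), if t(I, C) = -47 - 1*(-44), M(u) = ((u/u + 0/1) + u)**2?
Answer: 3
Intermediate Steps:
M(u) = (1 + u)**2 (M(u) = ((1 + 0*1) + u)**2 = ((1 + 0) + u)**2 = (1 + u)**2)
t(I, C) = -3 (t(I, C) = -47 + 44 = -3)
-t(M(5*1), -15) = -1*(-3) = 3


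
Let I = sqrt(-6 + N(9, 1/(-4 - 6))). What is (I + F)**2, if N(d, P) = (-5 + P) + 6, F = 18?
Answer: (180 + I*sqrt(510))**2/100 ≈ 318.9 + 81.299*I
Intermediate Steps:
N(d, P) = 1 + P
I = I*sqrt(510)/10 (I = sqrt(-6 + (1 + 1/(-4 - 6))) = sqrt(-6 + (1 + 1/(-10))) = sqrt(-6 + (1 - 1/10)) = sqrt(-6 + 9/10) = sqrt(-51/10) = I*sqrt(510)/10 ≈ 2.2583*I)
(I + F)**2 = (I*sqrt(510)/10 + 18)**2 = (18 + I*sqrt(510)/10)**2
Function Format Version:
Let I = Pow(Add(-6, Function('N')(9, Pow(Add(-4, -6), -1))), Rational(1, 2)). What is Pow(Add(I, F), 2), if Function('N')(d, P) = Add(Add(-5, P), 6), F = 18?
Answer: Mul(Rational(1, 100), Pow(Add(180, Mul(I, Pow(510, Rational(1, 2)))), 2)) ≈ Add(318.90, Mul(81.299, I))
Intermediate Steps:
Function('N')(d, P) = Add(1, P)
I = Mul(Rational(1, 10), I, Pow(510, Rational(1, 2))) (I = Pow(Add(-6, Add(1, Pow(Add(-4, -6), -1))), Rational(1, 2)) = Pow(Add(-6, Add(1, Pow(-10, -1))), Rational(1, 2)) = Pow(Add(-6, Add(1, Rational(-1, 10))), Rational(1, 2)) = Pow(Add(-6, Rational(9, 10)), Rational(1, 2)) = Pow(Rational(-51, 10), Rational(1, 2)) = Mul(Rational(1, 10), I, Pow(510, Rational(1, 2))) ≈ Mul(2.2583, I))
Pow(Add(I, F), 2) = Pow(Add(Mul(Rational(1, 10), I, Pow(510, Rational(1, 2))), 18), 2) = Pow(Add(18, Mul(Rational(1, 10), I, Pow(510, Rational(1, 2)))), 2)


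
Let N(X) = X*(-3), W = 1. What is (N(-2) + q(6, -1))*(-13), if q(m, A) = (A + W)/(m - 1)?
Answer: -78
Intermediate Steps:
N(X) = -3*X
q(m, A) = (1 + A)/(-1 + m) (q(m, A) = (A + 1)/(m - 1) = (1 + A)/(-1 + m))
(N(-2) + q(6, -1))*(-13) = (-3*(-2) + (1 - 1)/(-1 + 6))*(-13) = (6 + 0/5)*(-13) = (6 + (⅕)*0)*(-13) = (6 + 0)*(-13) = 6*(-13) = -78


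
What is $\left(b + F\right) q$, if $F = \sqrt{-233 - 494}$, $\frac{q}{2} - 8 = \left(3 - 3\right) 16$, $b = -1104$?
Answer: $-17664 + 16 i \sqrt{727} \approx -17664.0 + 431.41 i$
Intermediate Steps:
$q = 16$ ($q = 16 + 2 \left(3 - 3\right) 16 = 16 + 2 \cdot 0 \cdot 16 = 16 + 2 \cdot 0 = 16 + 0 = 16$)
$F = i \sqrt{727}$ ($F = \sqrt{-727} = i \sqrt{727} \approx 26.963 i$)
$\left(b + F\right) q = \left(-1104 + i \sqrt{727}\right) 16 = -17664 + 16 i \sqrt{727}$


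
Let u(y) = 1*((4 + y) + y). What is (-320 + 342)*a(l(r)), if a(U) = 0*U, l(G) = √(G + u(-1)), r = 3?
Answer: 0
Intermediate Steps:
u(y) = 4 + 2*y (u(y) = 1*(4 + 2*y) = 4 + 2*y)
l(G) = √(2 + G) (l(G) = √(G + (4 + 2*(-1))) = √(G + (4 - 2)) = √(G + 2) = √(2 + G))
a(U) = 0
(-320 + 342)*a(l(r)) = (-320 + 342)*0 = 22*0 = 0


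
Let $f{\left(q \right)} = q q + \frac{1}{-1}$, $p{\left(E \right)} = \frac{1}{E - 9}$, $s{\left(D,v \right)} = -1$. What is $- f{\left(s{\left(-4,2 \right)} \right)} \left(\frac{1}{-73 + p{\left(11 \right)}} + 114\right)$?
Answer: $0$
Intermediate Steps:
$p{\left(E \right)} = \frac{1}{-9 + E}$
$f{\left(q \right)} = -1 + q^{2}$ ($f{\left(q \right)} = q^{2} - 1 = -1 + q^{2}$)
$- f{\left(s{\left(-4,2 \right)} \right)} \left(\frac{1}{-73 + p{\left(11 \right)}} + 114\right) = - \left(-1 + \left(-1\right)^{2}\right) \left(\frac{1}{-73 + \frac{1}{-9 + 11}} + 114\right) = - \left(-1 + 1\right) \left(\frac{1}{-73 + \frac{1}{2}} + 114\right) = - 0 \left(\frac{1}{-73 + \frac{1}{2}} + 114\right) = - 0 \left(\frac{1}{- \frac{145}{2}} + 114\right) = - 0 \left(- \frac{2}{145} + 114\right) = - \frac{0 \cdot 16528}{145} = \left(-1\right) 0 = 0$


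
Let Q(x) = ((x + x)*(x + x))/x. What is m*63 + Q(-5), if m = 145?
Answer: 9115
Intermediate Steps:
Q(x) = 4*x (Q(x) = ((2*x)*(2*x))/x = (4*x²)/x = 4*x)
m*63 + Q(-5) = 145*63 + 4*(-5) = 9135 - 20 = 9115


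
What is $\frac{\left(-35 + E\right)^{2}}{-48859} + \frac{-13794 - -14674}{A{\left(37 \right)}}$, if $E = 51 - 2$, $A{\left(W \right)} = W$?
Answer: $\frac{42988668}{1807783} \approx 23.78$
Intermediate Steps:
$E = 49$
$\frac{\left(-35 + E\right)^{2}}{-48859} + \frac{-13794 - -14674}{A{\left(37 \right)}} = \frac{\left(-35 + 49\right)^{2}}{-48859} + \frac{-13794 - -14674}{37} = 14^{2} \left(- \frac{1}{48859}\right) + \left(-13794 + 14674\right) \frac{1}{37} = 196 \left(- \frac{1}{48859}\right) + 880 \cdot \frac{1}{37} = - \frac{196}{48859} + \frac{880}{37} = \frac{42988668}{1807783}$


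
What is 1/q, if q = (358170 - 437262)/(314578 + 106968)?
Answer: -210773/39546 ≈ -5.3298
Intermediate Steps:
q = -39546/210773 (q = -79092/421546 = -79092*1/421546 = -39546/210773 ≈ -0.18762)
1/q = 1/(-39546/210773) = -210773/39546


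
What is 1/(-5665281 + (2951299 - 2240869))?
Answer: -1/4954851 ≈ -2.0182e-7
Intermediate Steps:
1/(-5665281 + (2951299 - 2240869)) = 1/(-5665281 + 710430) = 1/(-4954851) = -1/4954851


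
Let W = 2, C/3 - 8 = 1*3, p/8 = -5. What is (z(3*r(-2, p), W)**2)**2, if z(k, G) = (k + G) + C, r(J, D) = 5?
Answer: 6250000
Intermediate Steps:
p = -40 (p = 8*(-5) = -40)
C = 33 (C = 24 + 3*(1*3) = 24 + 3*3 = 24 + 9 = 33)
z(k, G) = 33 + G + k (z(k, G) = (k + G) + 33 = (G + k) + 33 = 33 + G + k)
(z(3*r(-2, p), W)**2)**2 = ((33 + 2 + 3*5)**2)**2 = ((33 + 2 + 15)**2)**2 = (50**2)**2 = 2500**2 = 6250000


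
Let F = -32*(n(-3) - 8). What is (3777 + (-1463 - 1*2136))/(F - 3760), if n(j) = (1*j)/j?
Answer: -89/1768 ≈ -0.050339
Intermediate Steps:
n(j) = 1 (n(j) = j/j = 1)
F = 224 (F = -32*(1 - 8) = -32*(-7) = 224)
(3777 + (-1463 - 1*2136))/(F - 3760) = (3777 + (-1463 - 1*2136))/(224 - 3760) = (3777 + (-1463 - 2136))/(-3536) = (3777 - 3599)*(-1/3536) = 178*(-1/3536) = -89/1768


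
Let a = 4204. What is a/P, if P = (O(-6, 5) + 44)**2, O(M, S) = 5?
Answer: 4204/2401 ≈ 1.7509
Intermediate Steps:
P = 2401 (P = (5 + 44)**2 = 49**2 = 2401)
a/P = 4204/2401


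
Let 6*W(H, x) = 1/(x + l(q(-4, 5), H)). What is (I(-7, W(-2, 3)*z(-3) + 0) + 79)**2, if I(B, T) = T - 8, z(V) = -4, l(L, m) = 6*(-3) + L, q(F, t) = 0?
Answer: 10220809/2025 ≈ 5047.3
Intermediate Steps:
l(L, m) = -18 + L
W(H, x) = 1/(6*(-18 + x)) (W(H, x) = 1/(6*(x + (-18 + 0))) = 1/(6*(x - 18)) = 1/(6*(-18 + x)))
I(B, T) = -8 + T
(I(-7, W(-2, 3)*z(-3) + 0) + 79)**2 = ((-8 + ((1/(6*(-18 + 3)))*(-4) + 0)) + 79)**2 = ((-8 + (((1/6)/(-15))*(-4) + 0)) + 79)**2 = ((-8 + (((1/6)*(-1/15))*(-4) + 0)) + 79)**2 = ((-8 + (-1/90*(-4) + 0)) + 79)**2 = ((-8 + (2/45 + 0)) + 79)**2 = ((-8 + 2/45) + 79)**2 = (-358/45 + 79)**2 = (3197/45)**2 = 10220809/2025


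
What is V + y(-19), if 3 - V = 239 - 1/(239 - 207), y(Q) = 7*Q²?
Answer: 73313/32 ≈ 2291.0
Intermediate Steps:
V = -7551/32 (V = 3 - (239 - 1/(239 - 207)) = 3 - (239 - 1/32) = 3 - 1*7647/32 = 3 - 7647/32 = -7551/32 ≈ -235.97)
V + y(-19) = -7551/32 + 7*(-19)² = -7551/32 + 7*361 = -7551/32 + 2527 = 73313/32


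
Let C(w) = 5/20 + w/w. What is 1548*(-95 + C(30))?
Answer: -145125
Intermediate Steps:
C(w) = 5/4 (C(w) = 5*(1/20) + 1 = ¼ + 1 = 5/4)
1548*(-95 + C(30)) = 1548*(-95 + 5/4) = 1548*(-375/4) = -145125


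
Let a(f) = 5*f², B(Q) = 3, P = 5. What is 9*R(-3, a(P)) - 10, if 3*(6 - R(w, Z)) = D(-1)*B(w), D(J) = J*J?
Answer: 35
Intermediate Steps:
D(J) = J²
R(w, Z) = 5 (R(w, Z) = 6 - (-1)²*3/3 = 6 - 3/3 = 6 - ⅓*3 = 6 - 1 = 5)
9*R(-3, a(P)) - 10 = 9*5 - 10 = 45 - 10 = 35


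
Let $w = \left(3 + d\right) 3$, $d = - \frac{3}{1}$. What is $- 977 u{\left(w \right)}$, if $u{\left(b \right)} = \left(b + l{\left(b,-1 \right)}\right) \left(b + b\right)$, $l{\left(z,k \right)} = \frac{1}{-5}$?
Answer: $0$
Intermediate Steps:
$l{\left(z,k \right)} = - \frac{1}{5}$
$d = -3$ ($d = \left(-3\right) 1 = -3$)
$w = 0$ ($w = \left(3 - 3\right) 3 = 0 \cdot 3 = 0$)
$u{\left(b \right)} = 2 b \left(- \frac{1}{5} + b\right)$ ($u{\left(b \right)} = \left(b - \frac{1}{5}\right) \left(b + b\right) = \left(- \frac{1}{5} + b\right) 2 b = 2 b \left(- \frac{1}{5} + b\right)$)
$- 977 u{\left(w \right)} = - 977 \cdot \frac{2}{5} \cdot 0 \left(-1 + 5 \cdot 0\right) = - 977 \cdot \frac{2}{5} \cdot 0 \left(-1 + 0\right) = - 977 \cdot \frac{2}{5} \cdot 0 \left(-1\right) = \left(-977\right) 0 = 0$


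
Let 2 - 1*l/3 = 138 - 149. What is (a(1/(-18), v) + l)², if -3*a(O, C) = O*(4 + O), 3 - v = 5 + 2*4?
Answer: 1442404441/944784 ≈ 1526.7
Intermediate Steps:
v = -10 (v = 3 - (5 + 2*4) = 3 - (5 + 8) = 3 - 1*13 = 3 - 13 = -10)
l = 39 (l = 6 - 3*(138 - 149) = 6 - 3*(-11) = 6 + 33 = 39)
a(O, C) = -O*(4 + O)/3
(a(1/(-18), v) + l)² = (-⅓*(4 + 1/(-18))/(-18) + 39)² = (-⅓*(-1/18)*(4 - 1/18) + 39)² = (-⅓*(-1/18)*71/18 + 39)² = (71/972 + 39)² = (37979/972)² = 1442404441/944784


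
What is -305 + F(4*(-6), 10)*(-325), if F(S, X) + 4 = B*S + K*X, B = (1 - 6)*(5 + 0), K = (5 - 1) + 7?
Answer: -229755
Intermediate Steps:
K = 11 (K = 4 + 7 = 11)
B = -25 (B = -5*5 = -25)
F(S, X) = -4 - 25*S + 11*X (F(S, X) = -4 + (-25*S + 11*X) = -4 - 25*S + 11*X)
-305 + F(4*(-6), 10)*(-325) = -305 + (-4 - 100*(-6) + 11*10)*(-325) = -305 + (-4 - 25*(-24) + 110)*(-325) = -305 + (-4 + 600 + 110)*(-325) = -305 + 706*(-325) = -305 - 229450 = -229755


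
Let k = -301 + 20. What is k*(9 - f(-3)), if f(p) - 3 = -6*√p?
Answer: -1686 - 1686*I*√3 ≈ -1686.0 - 2920.2*I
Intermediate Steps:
k = -281
f(p) = 3 - 6*√p
k*(9 - f(-3)) = -281*(9 - (3 - 6*I*√3)) = -281*(9 + (-3 + 6*I*√3)) = -281*(6 + 6*I*√3) = -1686 - 1686*I*√3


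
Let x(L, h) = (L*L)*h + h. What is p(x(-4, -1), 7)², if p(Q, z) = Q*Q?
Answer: 83521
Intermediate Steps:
x(L, h) = h + h*L² (x(L, h) = L²*h + h = h*L² + h = h + h*L²)
p(Q, z) = Q²
p(x(-4, -1), 7)² = ((-(1 + (-4)²))²)² = ((-(1 + 16))²)² = ((-1*17)²)² = ((-17)²)² = 289² = 83521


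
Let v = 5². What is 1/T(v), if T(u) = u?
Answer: 1/25 ≈ 0.040000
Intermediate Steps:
v = 25
1/T(v) = 1/25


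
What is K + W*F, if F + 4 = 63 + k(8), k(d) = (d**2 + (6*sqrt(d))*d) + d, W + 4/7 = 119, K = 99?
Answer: 109292/7 + 79584*sqrt(2)/7 ≈ 31692.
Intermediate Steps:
W = 829/7 (W = -4/7 + 119 = 829/7 ≈ 118.43)
k(d) = d + d**2 + 6*d**(3/2) (k(d) = (d**2 + 6*d**(3/2)) + d = d + d**2 + 6*d**(3/2))
F = 131 + 96*sqrt(2) (F = -4 + (63 + (8 + 8**2 + 6*8**(3/2))) = -4 + (63 + (8 + 64 + 6*(16*sqrt(2)))) = -4 + (63 + (8 + 64 + 96*sqrt(2))) = -4 + (63 + (72 + 96*sqrt(2))) = -4 + (135 + 96*sqrt(2)) = 131 + 96*sqrt(2) ≈ 266.76)
K + W*F = 99 + 829*(131 + 96*sqrt(2))/7 = 99 + (108599/7 + 79584*sqrt(2)/7) = 109292/7 + 79584*sqrt(2)/7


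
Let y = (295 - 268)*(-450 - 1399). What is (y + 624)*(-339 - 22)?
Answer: 17796939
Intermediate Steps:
y = -49923 (y = 27*(-1849) = -49923)
(y + 624)*(-339 - 22) = (-49923 + 624)*(-339 - 22) = -49299*(-361) = 17796939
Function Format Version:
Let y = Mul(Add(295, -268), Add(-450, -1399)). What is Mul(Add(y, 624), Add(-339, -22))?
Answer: 17796939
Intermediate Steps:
y = -49923 (y = Mul(27, -1849) = -49923)
Mul(Add(y, 624), Add(-339, -22)) = Mul(Add(-49923, 624), Add(-339, -22)) = Mul(-49299, -361) = 17796939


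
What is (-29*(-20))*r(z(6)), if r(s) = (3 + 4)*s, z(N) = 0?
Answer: 0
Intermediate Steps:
r(s) = 7*s
(-29*(-20))*r(z(6)) = (-29*(-20))*(7*0) = 580*0 = 0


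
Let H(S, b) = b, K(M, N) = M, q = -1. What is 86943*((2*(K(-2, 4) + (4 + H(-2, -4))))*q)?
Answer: 347772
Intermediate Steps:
86943*((2*(K(-2, 4) + (4 + H(-2, -4))))*q) = 86943*((2*(-2 + (4 - 4)))*(-1)) = 86943*((2*(-2 + 0))*(-1)) = 86943*((2*(-2))*(-1)) = 86943*(-4*(-1)) = 86943*4 = 347772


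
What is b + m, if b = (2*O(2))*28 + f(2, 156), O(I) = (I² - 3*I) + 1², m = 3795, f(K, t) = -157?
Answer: 3582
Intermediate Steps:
O(I) = 1 + I² - 3*I (O(I) = (I² - 3*I) + 1 = 1 + I² - 3*I)
b = -213 (b = (2*(1 + 2² - 3*2))*28 - 157 = (2*(1 + 4 - 6))*28 - 157 = (2*(-1))*28 - 157 = -2*28 - 157 = -56 - 157 = -213)
b + m = -213 + 3795 = 3582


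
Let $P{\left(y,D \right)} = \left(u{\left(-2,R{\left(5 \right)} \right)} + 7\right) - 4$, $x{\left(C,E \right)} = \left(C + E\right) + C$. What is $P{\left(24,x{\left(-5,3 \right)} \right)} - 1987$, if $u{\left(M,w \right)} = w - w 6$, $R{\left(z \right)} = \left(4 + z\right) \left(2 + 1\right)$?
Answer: $-2119$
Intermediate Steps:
$R{\left(z \right)} = 12 + 3 z$ ($R{\left(z \right)} = \left(4 + z\right) 3 = 12 + 3 z$)
$u{\left(M,w \right)} = - 5 w$ ($u{\left(M,w \right)} = w - 6 w = - 5 w$)
$x{\left(C,E \right)} = E + 2 C$
$P{\left(y,D \right)} = -132$ ($P{\left(y,D \right)} = \left(- 5 \left(12 + 3 \cdot 5\right) + 7\right) - 4 = \left(- 5 \left(12 + 15\right) + 7\right) - 4 = \left(\left(-5\right) 27 + 7\right) - 4 = \left(-135 + 7\right) - 4 = -128 - 4 = -132$)
$P{\left(24,x{\left(-5,3 \right)} \right)} - 1987 = -132 - 1987 = -2119$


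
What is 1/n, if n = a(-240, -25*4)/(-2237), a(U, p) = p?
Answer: 2237/100 ≈ 22.370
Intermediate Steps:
n = 100/2237 (n = -25*4/(-2237) = -100*(-1/2237) = 100/2237 ≈ 0.044703)
1/n = 1/(100/2237) = 2237/100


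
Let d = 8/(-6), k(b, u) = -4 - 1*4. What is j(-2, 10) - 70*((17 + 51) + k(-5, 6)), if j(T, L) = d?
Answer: -12604/3 ≈ -4201.3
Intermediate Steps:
k(b, u) = -8 (k(b, u) = -4 - 4 = -8)
d = -4/3 (d = 8*(-⅙) = -4/3 ≈ -1.3333)
j(T, L) = -4/3
j(-2, 10) - 70*((17 + 51) + k(-5, 6)) = -4/3 - 70*((17 + 51) - 8) = -4/3 - 70*(68 - 8) = -4/3 - 70*60 = -4/3 - 4200 = -12604/3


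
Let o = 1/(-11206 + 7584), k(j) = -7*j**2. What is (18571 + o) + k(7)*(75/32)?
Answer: 1029638601/57952 ≈ 17767.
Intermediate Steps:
o = -1/3622 (o = 1/(-3622) = -1/3622 ≈ -0.00027609)
(18571 + o) + k(7)*(75/32) = (18571 - 1/3622) + (-7*7**2)*(75/32) = 67264161/3622 + (-7*49)*(75*(1/32)) = 67264161/3622 - 343*75/32 = 67264161/3622 - 25725/32 = 1029638601/57952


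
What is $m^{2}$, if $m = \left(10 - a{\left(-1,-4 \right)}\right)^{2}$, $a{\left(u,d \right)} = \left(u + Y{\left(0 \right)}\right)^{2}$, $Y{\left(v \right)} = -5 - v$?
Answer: $456976$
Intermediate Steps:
$a{\left(u,d \right)} = \left(-5 + u\right)^{2}$ ($a{\left(u,d \right)} = \left(u - 5\right)^{2} = \left(-5 + u\right)^{2}$)
$m = 676$ ($m = \left(10 - \left(-5 - 1\right)^{2}\right)^{2} = \left(10 - \left(-6\right)^{2}\right)^{2} = \left(10 - 36\right)^{2} = \left(-26\right)^{2} = 676$)
$m^{2} = 676^{2} = 456976$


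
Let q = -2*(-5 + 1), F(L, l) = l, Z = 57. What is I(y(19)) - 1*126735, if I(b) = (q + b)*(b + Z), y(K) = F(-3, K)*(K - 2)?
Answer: -955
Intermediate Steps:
q = 8 (q = -2*(-4) = 8)
y(K) = K*(-2 + K) (y(K) = K*(K - 2) = K*(-2 + K))
I(b) = (8 + b)*(57 + b) (I(b) = (8 + b)*(b + 57) = (8 + b)*(57 + b))
I(y(19)) - 1*126735 = (456 + (19*(-2 + 19))² + 65*(19*(-2 + 19))) - 1*126735 = (456 + (19*17)² + 65*(19*17)) - 126735 = (456 + 323² + 65*323) - 126735 = (456 + 104329 + 20995) - 126735 = 125780 - 126735 = -955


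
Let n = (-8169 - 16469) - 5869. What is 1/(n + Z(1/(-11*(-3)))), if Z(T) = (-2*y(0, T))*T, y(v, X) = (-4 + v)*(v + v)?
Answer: -1/30507 ≈ -3.2779e-5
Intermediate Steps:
y(v, X) = 2*v*(-4 + v) (y(v, X) = (-4 + v)*(2*v) = 2*v*(-4 + v))
Z(T) = 0 (Z(T) = (-4*0*(-4 + 0))*T = (-4*0*(-4))*T = (-2*0)*T = 0*T = 0)
n = -30507 (n = -24638 - 5869 = -30507)
1/(n + Z(1/(-11*(-3)))) = 1/(-30507 + 0) = 1/(-30507) = -1/30507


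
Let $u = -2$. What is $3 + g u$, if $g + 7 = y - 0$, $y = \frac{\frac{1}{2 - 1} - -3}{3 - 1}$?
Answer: $13$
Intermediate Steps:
$y = 2$ ($y = \frac{1^{-1} + 3}{2} = \left(1 + 3\right) \frac{1}{2} = 4 \cdot \frac{1}{2} = 2$)
$g = -5$ ($g = -7 + \left(2 - 0\right) = -7 + \left(2 + 0\right) = -7 + 2 = -5$)
$3 + g u = 3 - -10 = 3 + 10 = 13$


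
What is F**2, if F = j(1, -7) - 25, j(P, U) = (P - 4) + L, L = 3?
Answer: 625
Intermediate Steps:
j(P, U) = -1 + P (j(P, U) = (P - 4) + 3 = (-4 + P) + 3 = -1 + P)
F = -25 (F = (-1 + 1) - 25 = 0 - 25 = -25)
F**2 = (-25)**2 = 625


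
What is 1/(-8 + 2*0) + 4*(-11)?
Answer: -353/8 ≈ -44.125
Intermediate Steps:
1/(-8 + 2*0) + 4*(-11) = 1/(-8 + 0) - 44 = 1/(-8) - 44 = -⅛ - 44 = -353/8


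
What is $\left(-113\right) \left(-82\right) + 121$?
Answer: $9387$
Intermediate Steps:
$\left(-113\right) \left(-82\right) + 121 = 9266 + 121 = 9387$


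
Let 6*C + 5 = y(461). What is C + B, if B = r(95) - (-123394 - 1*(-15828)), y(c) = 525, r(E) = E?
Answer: 323243/3 ≈ 1.0775e+5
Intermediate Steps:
C = 260/3 (C = -5/6 + (1/6)*525 = -5/6 + 175/2 = 260/3 ≈ 86.667)
B = 107661 (B = 95 - (-123394 - 1*(-15828)) = 95 - (-123394 + 15828) = 95 - 1*(-107566) = 95 + 107566 = 107661)
C + B = 260/3 + 107661 = 323243/3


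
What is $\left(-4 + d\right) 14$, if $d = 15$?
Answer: $154$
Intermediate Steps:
$\left(-4 + d\right) 14 = \left(-4 + 15\right) 14 = 11 \cdot 14 = 154$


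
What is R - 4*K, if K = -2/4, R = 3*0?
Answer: 2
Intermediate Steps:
R = 0
K = -1/2 (K = -2*1/4 = -1/2 ≈ -0.50000)
R - 4*K = 0 - 4*(-1/2) = 0 + 2 = 2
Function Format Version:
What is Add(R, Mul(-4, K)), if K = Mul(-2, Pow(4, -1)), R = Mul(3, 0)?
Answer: 2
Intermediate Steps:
R = 0
K = Rational(-1, 2) (K = Mul(-2, Rational(1, 4)) = Rational(-1, 2) ≈ -0.50000)
Add(R, Mul(-4, K)) = Add(0, Mul(-4, Rational(-1, 2))) = Add(0, 2) = 2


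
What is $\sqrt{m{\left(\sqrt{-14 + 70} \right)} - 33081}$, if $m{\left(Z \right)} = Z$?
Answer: $\sqrt{-33081 + 2 \sqrt{14}} \approx 181.86 i$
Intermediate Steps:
$\sqrt{m{\left(\sqrt{-14 + 70} \right)} - 33081} = \sqrt{\sqrt{-14 + 70} - 33081} = \sqrt{\sqrt{56} - 33081} = \sqrt{2 \sqrt{14} - 33081} = \sqrt{-33081 + 2 \sqrt{14}}$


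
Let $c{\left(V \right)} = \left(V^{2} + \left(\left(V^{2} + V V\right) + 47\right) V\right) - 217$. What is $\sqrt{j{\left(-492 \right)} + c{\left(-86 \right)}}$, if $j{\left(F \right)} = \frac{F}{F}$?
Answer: $i \sqrt{1268974} \approx 1126.5 i$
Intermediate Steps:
$j{\left(F \right)} = 1$
$c{\left(V \right)} = -217 + V^{2} + V \left(47 + 2 V^{2}\right)$ ($c{\left(V \right)} = \left(V^{2} + \left(\left(V^{2} + V^{2}\right) + 47\right) V\right) - 217 = \left(V^{2} + \left(2 V^{2} + 47\right) V\right) - 217 = \left(V^{2} + \left(47 + 2 V^{2}\right) V\right) - 217 = \left(V^{2} + V \left(47 + 2 V^{2}\right)\right) - 217 = -217 + V^{2} + V \left(47 + 2 V^{2}\right)$)
$\sqrt{j{\left(-492 \right)} + c{\left(-86 \right)}} = \sqrt{1 + \left(-217 + \left(-86\right)^{2} + 2 \left(-86\right)^{3} + 47 \left(-86\right)\right)} = \sqrt{1 + \left(-217 + 7396 + 2 \left(-636056\right) - 4042\right)} = \sqrt{1 - 1268975} = \sqrt{-1268974} = i \sqrt{1268974}$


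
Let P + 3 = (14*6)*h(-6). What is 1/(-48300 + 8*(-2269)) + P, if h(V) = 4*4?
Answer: 89112131/66452 ≈ 1341.0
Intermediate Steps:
h(V) = 16
P = 1341 (P = -3 + (14*6)*16 = -3 + 84*16 = -3 + 1344 = 1341)
1/(-48300 + 8*(-2269)) + P = 1/(-48300 + 8*(-2269)) + 1341 = 1/(-48300 - 18152) + 1341 = 1/(-66452) + 1341 = -1/66452 + 1341 = 89112131/66452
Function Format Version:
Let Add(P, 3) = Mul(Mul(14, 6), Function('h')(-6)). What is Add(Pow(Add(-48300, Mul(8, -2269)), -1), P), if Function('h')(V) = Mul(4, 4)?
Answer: Rational(89112131, 66452) ≈ 1341.0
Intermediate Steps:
Function('h')(V) = 16
P = 1341 (P = Add(-3, Mul(Mul(14, 6), 16)) = Add(-3, Mul(84, 16)) = Add(-3, 1344) = 1341)
Add(Pow(Add(-48300, Mul(8, -2269)), -1), P) = Add(Pow(Add(-48300, Mul(8, -2269)), -1), 1341) = Add(Pow(Add(-48300, -18152), -1), 1341) = Add(Pow(-66452, -1), 1341) = Add(Rational(-1, 66452), 1341) = Rational(89112131, 66452)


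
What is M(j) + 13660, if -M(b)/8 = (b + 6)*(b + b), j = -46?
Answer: -15780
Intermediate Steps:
M(b) = -16*b*(6 + b) (M(b) = -8*(b + 6)*(b + b) = -8*(6 + b)*2*b = -16*b*(6 + b))
M(j) + 13660 = -16*(-46)*(6 - 46) + 13660 = -16*(-46)*(-40) + 13660 = -29440 + 13660 = -15780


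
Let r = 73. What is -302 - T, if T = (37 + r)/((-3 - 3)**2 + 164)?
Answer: -6051/20 ≈ -302.55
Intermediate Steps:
T = 11/20 (T = (37 + 73)/((-3 - 3)**2 + 164) = 110/((-6)**2 + 164) = 110/(36 + 164) = 110/200 = 110*(1/200) = 11/20 ≈ 0.55000)
-302 - T = -302 - 1*11/20 = -302 - 11/20 = -6051/20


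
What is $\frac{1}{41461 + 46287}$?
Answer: $\frac{1}{87748} \approx 1.1396 \cdot 10^{-5}$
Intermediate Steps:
$\frac{1}{41461 + 46287} = \frac{1}{87748}$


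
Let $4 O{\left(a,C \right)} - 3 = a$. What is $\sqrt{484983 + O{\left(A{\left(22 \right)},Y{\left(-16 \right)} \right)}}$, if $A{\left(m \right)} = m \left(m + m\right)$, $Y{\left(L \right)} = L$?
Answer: $\frac{\sqrt{1940903}}{2} \approx 696.58$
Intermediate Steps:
$A{\left(m \right)} = 2 m^{2}$ ($A{\left(m \right)} = m 2 m = 2 m^{2}$)
$O{\left(a,C \right)} = \frac{3}{4} + \frac{a}{4}$
$\sqrt{484983 + O{\left(A{\left(22 \right)},Y{\left(-16 \right)} \right)}} = \sqrt{484983 + \left(\frac{3}{4} + \frac{2 \cdot 22^{2}}{4}\right)} = \sqrt{484983 + \left(\frac{3}{4} + \frac{2 \cdot 484}{4}\right)} = \sqrt{484983 + \left(\frac{3}{4} + \frac{1}{4} \cdot 968\right)} = \sqrt{484983 + \left(\frac{3}{4} + 242\right)} = \sqrt{484983 + \frac{971}{4}} = \sqrt{\frac{1940903}{4}} = \frac{\sqrt{1940903}}{2}$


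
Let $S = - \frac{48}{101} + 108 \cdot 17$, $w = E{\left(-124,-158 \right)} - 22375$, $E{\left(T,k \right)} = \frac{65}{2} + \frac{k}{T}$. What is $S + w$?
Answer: $- \frac{64203350}{3131} \approx -20506.0$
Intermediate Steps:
$E{\left(T,k \right)} = \frac{65}{2} + \frac{k}{T}$ ($E{\left(T,k \right)} = 65 \cdot \frac{1}{2} + \frac{k}{T} = \frac{65}{2} + \frac{k}{T}$)
$w = - \frac{692578}{31}$ ($w = \left(\frac{65}{2} - \frac{158}{-124}\right) - 22375 = \left(\frac{65}{2} - - \frac{79}{62}\right) - 22375 = \left(\frac{65}{2} + \frac{79}{62}\right) - 22375 = \frac{1047}{31} - 22375 = - \frac{692578}{31} \approx -22341.0$)
$S = \frac{185388}{101}$ ($S = \left(-48\right) \frac{1}{101} + 1836 = - \frac{48}{101} + 1836 = \frac{185388}{101} \approx 1835.5$)
$S + w = \frac{185388}{101} - \frac{692578}{31} = - \frac{64203350}{3131}$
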